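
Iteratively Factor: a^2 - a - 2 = (a - 2)*(a + 1)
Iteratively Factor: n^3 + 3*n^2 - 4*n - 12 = (n + 2)*(n^2 + n - 6) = (n - 2)*(n + 2)*(n + 3)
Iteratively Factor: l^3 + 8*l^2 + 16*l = (l + 4)*(l^2 + 4*l) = (l + 4)^2*(l)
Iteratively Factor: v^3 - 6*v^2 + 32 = (v - 4)*(v^2 - 2*v - 8) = (v - 4)*(v + 2)*(v - 4)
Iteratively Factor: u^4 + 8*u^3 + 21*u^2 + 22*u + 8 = (u + 1)*(u^3 + 7*u^2 + 14*u + 8) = (u + 1)*(u + 2)*(u^2 + 5*u + 4) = (u + 1)*(u + 2)*(u + 4)*(u + 1)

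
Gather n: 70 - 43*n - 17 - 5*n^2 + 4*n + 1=-5*n^2 - 39*n + 54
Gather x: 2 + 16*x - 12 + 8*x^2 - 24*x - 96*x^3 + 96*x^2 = -96*x^3 + 104*x^2 - 8*x - 10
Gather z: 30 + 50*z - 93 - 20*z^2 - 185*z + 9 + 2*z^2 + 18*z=-18*z^2 - 117*z - 54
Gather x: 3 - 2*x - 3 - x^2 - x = -x^2 - 3*x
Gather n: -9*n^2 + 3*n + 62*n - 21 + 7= -9*n^2 + 65*n - 14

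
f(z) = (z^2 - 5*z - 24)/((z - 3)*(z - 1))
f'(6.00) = 1.11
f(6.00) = -1.20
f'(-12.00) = -0.02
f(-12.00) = 0.92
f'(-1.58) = -1.39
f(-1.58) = -1.15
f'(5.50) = 1.71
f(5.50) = -1.89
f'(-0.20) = -8.26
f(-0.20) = -5.98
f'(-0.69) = -3.80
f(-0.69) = -3.22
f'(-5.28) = -0.14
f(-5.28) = 0.58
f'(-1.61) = -1.35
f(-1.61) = -1.11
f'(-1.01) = -2.53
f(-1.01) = -2.22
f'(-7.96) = -0.05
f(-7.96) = 0.81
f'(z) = (2*z - 5)/((z - 3)*(z - 1)) - (z^2 - 5*z - 24)/((z - 3)*(z - 1)^2) - (z^2 - 5*z - 24)/((z - 3)^2*(z - 1))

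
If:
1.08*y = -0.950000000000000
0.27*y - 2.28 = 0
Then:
No Solution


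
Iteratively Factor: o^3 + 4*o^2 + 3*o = (o)*(o^2 + 4*o + 3) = o*(o + 3)*(o + 1)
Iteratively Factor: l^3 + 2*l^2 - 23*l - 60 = (l + 4)*(l^2 - 2*l - 15) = (l + 3)*(l + 4)*(l - 5)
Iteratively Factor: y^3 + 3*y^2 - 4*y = (y - 1)*(y^2 + 4*y) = y*(y - 1)*(y + 4)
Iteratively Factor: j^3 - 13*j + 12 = (j - 1)*(j^2 + j - 12) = (j - 3)*(j - 1)*(j + 4)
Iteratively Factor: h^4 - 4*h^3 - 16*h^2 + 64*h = (h)*(h^3 - 4*h^2 - 16*h + 64) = h*(h + 4)*(h^2 - 8*h + 16) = h*(h - 4)*(h + 4)*(h - 4)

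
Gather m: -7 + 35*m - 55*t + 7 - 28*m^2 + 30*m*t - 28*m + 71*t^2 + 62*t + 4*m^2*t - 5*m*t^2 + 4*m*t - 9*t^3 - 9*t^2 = m^2*(4*t - 28) + m*(-5*t^2 + 34*t + 7) - 9*t^3 + 62*t^2 + 7*t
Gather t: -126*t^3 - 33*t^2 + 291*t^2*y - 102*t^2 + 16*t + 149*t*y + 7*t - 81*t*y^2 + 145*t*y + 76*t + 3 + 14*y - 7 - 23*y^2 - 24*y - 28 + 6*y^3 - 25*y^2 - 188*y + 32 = -126*t^3 + t^2*(291*y - 135) + t*(-81*y^2 + 294*y + 99) + 6*y^3 - 48*y^2 - 198*y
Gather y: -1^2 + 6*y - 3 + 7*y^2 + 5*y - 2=7*y^2 + 11*y - 6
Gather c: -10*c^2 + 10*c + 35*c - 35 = -10*c^2 + 45*c - 35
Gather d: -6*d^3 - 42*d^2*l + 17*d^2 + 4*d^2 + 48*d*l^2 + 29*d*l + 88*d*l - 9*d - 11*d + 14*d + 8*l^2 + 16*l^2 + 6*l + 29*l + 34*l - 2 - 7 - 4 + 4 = -6*d^3 + d^2*(21 - 42*l) + d*(48*l^2 + 117*l - 6) + 24*l^2 + 69*l - 9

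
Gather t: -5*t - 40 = -5*t - 40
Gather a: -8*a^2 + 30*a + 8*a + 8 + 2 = -8*a^2 + 38*a + 10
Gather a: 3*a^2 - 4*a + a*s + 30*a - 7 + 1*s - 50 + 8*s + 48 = 3*a^2 + a*(s + 26) + 9*s - 9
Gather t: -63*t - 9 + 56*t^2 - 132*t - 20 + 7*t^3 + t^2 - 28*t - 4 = 7*t^3 + 57*t^2 - 223*t - 33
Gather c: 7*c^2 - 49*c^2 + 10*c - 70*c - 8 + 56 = -42*c^2 - 60*c + 48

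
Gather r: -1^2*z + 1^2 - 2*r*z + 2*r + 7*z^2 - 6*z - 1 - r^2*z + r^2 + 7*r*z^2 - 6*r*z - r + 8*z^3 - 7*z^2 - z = r^2*(1 - z) + r*(7*z^2 - 8*z + 1) + 8*z^3 - 8*z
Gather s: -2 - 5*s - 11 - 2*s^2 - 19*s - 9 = -2*s^2 - 24*s - 22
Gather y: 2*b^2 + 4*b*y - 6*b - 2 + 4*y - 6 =2*b^2 - 6*b + y*(4*b + 4) - 8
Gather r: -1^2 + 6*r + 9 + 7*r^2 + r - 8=7*r^2 + 7*r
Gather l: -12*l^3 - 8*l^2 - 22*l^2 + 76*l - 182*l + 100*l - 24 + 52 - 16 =-12*l^3 - 30*l^2 - 6*l + 12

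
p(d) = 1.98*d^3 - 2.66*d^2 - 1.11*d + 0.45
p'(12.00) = 790.41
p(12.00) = 3025.53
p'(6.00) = 180.81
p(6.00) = 325.71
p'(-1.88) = 29.89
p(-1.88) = -20.02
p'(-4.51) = 143.70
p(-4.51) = -230.28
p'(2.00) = 12.01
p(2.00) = 3.43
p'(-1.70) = 25.10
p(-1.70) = -15.08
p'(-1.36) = 17.11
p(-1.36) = -7.94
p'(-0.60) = 4.22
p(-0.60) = -0.27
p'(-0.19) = 0.12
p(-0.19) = 0.55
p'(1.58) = 5.31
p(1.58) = -0.13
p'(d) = 5.94*d^2 - 5.32*d - 1.11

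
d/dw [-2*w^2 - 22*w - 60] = -4*w - 22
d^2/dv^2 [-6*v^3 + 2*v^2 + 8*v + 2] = 4 - 36*v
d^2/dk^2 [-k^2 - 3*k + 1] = -2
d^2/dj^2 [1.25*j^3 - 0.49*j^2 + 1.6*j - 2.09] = 7.5*j - 0.98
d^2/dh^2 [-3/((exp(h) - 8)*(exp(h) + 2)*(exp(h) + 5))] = (-27*exp(5*h) + 33*exp(4*h) + 264*exp(3*h) - 2574*exp(2*h) - 5388*exp(h) + 11040)*exp(h)/(exp(9*h) - 3*exp(8*h) - 135*exp(7*h) + 35*exp(6*h) + 6690*exp(5*h) + 15492*exp(4*h) - 100216*exp(3*h) - 527040*exp(2*h) - 883200*exp(h) - 512000)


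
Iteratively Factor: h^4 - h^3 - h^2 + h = (h + 1)*(h^3 - 2*h^2 + h) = (h - 1)*(h + 1)*(h^2 - h) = (h - 1)^2*(h + 1)*(h)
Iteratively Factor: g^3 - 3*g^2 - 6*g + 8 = (g + 2)*(g^2 - 5*g + 4) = (g - 4)*(g + 2)*(g - 1)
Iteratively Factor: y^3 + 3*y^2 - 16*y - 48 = (y + 4)*(y^2 - y - 12) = (y - 4)*(y + 4)*(y + 3)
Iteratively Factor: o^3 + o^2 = (o)*(o^2 + o) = o*(o + 1)*(o)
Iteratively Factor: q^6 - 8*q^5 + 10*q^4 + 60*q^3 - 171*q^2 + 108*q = (q - 1)*(q^5 - 7*q^4 + 3*q^3 + 63*q^2 - 108*q) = (q - 1)*(q + 3)*(q^4 - 10*q^3 + 33*q^2 - 36*q) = q*(q - 1)*(q + 3)*(q^3 - 10*q^2 + 33*q - 36) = q*(q - 3)*(q - 1)*(q + 3)*(q^2 - 7*q + 12) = q*(q - 4)*(q - 3)*(q - 1)*(q + 3)*(q - 3)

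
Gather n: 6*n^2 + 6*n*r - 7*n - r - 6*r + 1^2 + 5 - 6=6*n^2 + n*(6*r - 7) - 7*r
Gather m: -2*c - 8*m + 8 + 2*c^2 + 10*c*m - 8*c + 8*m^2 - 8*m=2*c^2 - 10*c + 8*m^2 + m*(10*c - 16) + 8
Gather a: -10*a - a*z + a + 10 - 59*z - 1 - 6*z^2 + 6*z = a*(-z - 9) - 6*z^2 - 53*z + 9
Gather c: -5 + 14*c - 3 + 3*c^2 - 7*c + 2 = 3*c^2 + 7*c - 6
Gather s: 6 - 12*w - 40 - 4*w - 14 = -16*w - 48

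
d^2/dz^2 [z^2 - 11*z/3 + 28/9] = 2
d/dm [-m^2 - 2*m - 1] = -2*m - 2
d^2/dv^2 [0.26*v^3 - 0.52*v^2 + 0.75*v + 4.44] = 1.56*v - 1.04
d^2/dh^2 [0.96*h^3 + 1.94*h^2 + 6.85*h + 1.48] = 5.76*h + 3.88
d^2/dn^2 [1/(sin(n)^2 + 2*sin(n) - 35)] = 2*(-2*sin(n)^4 - 3*sin(n)^3 - 69*sin(n)^2 - 29*sin(n) + 39)/(sin(n)^2 + 2*sin(n) - 35)^3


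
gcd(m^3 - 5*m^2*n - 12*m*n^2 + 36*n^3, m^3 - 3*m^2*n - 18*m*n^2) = m^2 - 3*m*n - 18*n^2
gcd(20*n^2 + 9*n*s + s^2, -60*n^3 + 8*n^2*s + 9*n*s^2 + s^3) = 5*n + s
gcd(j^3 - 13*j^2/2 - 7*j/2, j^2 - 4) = 1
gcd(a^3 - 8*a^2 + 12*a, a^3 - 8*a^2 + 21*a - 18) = a - 2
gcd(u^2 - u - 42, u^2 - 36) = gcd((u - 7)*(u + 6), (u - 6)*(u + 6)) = u + 6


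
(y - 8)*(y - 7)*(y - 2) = y^3 - 17*y^2 + 86*y - 112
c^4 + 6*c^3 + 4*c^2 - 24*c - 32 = (c - 2)*(c + 2)^2*(c + 4)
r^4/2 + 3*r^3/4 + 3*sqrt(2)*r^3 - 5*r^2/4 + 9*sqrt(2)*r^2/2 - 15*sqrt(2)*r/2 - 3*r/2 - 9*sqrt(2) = (r - 3/2)*(r + 6*sqrt(2))*(sqrt(2)*r/2 + sqrt(2)/2)*(sqrt(2)*r/2 + sqrt(2))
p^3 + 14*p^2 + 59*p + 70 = (p + 2)*(p + 5)*(p + 7)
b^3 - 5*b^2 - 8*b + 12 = (b - 6)*(b - 1)*(b + 2)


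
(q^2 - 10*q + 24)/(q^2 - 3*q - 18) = (q - 4)/(q + 3)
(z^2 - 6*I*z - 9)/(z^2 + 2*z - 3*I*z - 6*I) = (z - 3*I)/(z + 2)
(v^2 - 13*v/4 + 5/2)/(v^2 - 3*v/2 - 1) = (4*v - 5)/(2*(2*v + 1))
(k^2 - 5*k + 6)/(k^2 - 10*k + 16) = (k - 3)/(k - 8)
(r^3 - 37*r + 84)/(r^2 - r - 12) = (r^2 + 4*r - 21)/(r + 3)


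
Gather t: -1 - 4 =-5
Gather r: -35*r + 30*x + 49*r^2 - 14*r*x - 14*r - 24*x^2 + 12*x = 49*r^2 + r*(-14*x - 49) - 24*x^2 + 42*x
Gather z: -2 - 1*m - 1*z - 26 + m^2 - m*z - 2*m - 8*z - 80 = m^2 - 3*m + z*(-m - 9) - 108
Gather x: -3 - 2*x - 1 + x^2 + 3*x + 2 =x^2 + x - 2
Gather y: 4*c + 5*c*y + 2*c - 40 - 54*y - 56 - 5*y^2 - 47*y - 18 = 6*c - 5*y^2 + y*(5*c - 101) - 114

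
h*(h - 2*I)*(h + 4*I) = h^3 + 2*I*h^2 + 8*h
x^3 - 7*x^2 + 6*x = x*(x - 6)*(x - 1)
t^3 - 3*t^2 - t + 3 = (t - 3)*(t - 1)*(t + 1)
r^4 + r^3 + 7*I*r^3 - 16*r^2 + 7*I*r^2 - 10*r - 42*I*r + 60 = (r - 2)*(r + 3)*(r + 2*I)*(r + 5*I)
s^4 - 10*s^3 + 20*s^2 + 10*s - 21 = (s - 7)*(s - 3)*(s - 1)*(s + 1)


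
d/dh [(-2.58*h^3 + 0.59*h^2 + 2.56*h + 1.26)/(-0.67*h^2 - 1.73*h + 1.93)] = (1.7286*h^4 + 8.9268*h^3 - 14.2437*h^2 + 3.9658*h + 7.1206)/(0.4489*h^4 + 2.3182*h^3 + 0.4067*h^2 - 6.6778*h + 3.7249)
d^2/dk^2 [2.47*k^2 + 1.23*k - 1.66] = 4.94000000000000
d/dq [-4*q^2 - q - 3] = -8*q - 1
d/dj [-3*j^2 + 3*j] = 3 - 6*j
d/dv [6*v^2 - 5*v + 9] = 12*v - 5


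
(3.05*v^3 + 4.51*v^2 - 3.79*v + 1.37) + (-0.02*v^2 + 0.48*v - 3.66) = 3.05*v^3 + 4.49*v^2 - 3.31*v - 2.29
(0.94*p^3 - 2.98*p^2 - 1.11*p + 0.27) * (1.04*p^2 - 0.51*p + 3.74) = 0.9776*p^5 - 3.5786*p^4 + 3.881*p^3 - 10.2983*p^2 - 4.2891*p + 1.0098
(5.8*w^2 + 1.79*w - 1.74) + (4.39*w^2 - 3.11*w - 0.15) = 10.19*w^2 - 1.32*w - 1.89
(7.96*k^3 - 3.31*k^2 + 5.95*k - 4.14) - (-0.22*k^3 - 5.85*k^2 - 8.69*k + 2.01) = 8.18*k^3 + 2.54*k^2 + 14.64*k - 6.15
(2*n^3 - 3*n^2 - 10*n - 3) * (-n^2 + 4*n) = -2*n^5 + 11*n^4 - 2*n^3 - 37*n^2 - 12*n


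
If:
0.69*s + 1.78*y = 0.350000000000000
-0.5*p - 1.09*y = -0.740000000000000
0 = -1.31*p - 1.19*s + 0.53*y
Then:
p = 0.62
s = -0.51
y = 0.39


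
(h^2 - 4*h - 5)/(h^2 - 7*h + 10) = (h + 1)/(h - 2)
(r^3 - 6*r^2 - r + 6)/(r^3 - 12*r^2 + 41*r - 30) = (r + 1)/(r - 5)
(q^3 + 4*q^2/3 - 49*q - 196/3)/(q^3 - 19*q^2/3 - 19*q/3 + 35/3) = (3*q^2 + 25*q + 28)/(3*q^2 + 2*q - 5)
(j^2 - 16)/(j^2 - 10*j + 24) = (j + 4)/(j - 6)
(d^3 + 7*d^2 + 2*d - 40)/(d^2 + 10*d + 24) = (d^2 + 3*d - 10)/(d + 6)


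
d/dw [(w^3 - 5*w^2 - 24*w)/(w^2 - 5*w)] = (w^2 - 10*w + 49)/(w^2 - 10*w + 25)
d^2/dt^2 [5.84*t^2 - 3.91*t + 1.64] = 11.6800000000000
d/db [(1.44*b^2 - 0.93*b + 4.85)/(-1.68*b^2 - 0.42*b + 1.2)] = (-2.1672*b^2 + 19.752*b + 0.921)/(2.8224*b^4 + 1.4112*b^3 - 3.8556*b^2 - 1.008*b + 1.44)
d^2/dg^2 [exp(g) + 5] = exp(g)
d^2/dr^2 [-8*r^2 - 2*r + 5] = -16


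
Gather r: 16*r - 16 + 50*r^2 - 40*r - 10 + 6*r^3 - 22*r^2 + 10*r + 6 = 6*r^3 + 28*r^2 - 14*r - 20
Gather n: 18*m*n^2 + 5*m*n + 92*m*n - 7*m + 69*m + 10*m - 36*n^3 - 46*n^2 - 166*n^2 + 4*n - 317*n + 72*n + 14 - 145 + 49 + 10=72*m - 36*n^3 + n^2*(18*m - 212) + n*(97*m - 241) - 72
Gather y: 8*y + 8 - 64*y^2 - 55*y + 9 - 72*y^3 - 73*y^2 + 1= -72*y^3 - 137*y^2 - 47*y + 18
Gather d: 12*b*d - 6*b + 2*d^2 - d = -6*b + 2*d^2 + d*(12*b - 1)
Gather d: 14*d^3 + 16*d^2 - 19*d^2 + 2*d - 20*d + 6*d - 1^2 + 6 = 14*d^3 - 3*d^2 - 12*d + 5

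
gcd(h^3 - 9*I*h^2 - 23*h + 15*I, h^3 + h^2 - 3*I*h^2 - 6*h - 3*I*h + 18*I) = h - 3*I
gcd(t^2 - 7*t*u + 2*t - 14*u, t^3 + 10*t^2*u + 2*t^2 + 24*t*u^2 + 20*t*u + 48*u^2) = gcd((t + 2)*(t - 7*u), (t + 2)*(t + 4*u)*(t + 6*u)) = t + 2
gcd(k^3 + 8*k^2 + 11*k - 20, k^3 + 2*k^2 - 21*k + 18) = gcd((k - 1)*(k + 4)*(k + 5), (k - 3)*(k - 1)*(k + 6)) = k - 1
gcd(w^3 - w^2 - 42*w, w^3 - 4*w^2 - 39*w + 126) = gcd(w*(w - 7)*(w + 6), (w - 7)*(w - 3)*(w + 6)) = w^2 - w - 42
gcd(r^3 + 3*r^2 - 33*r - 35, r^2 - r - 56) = r + 7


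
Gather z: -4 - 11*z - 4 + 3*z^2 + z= 3*z^2 - 10*z - 8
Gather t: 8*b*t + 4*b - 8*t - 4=4*b + t*(8*b - 8) - 4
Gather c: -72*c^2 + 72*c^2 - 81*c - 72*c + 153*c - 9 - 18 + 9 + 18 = 0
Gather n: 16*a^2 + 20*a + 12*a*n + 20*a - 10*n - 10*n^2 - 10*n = 16*a^2 + 40*a - 10*n^2 + n*(12*a - 20)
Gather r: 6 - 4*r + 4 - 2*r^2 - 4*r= -2*r^2 - 8*r + 10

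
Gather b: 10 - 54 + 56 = 12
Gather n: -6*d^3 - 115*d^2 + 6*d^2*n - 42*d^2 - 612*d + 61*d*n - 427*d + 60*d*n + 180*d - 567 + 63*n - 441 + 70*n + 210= -6*d^3 - 157*d^2 - 859*d + n*(6*d^2 + 121*d + 133) - 798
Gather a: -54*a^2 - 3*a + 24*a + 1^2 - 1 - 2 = -54*a^2 + 21*a - 2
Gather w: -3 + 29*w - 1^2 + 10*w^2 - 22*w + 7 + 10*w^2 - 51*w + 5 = 20*w^2 - 44*w + 8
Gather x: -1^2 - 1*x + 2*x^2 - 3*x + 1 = 2*x^2 - 4*x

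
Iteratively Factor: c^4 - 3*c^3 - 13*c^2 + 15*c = (c + 3)*(c^3 - 6*c^2 + 5*c) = (c - 5)*(c + 3)*(c^2 - c) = (c - 5)*(c - 1)*(c + 3)*(c)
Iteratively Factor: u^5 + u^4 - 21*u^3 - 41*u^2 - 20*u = (u + 1)*(u^4 - 21*u^2 - 20*u) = (u - 5)*(u + 1)*(u^3 + 5*u^2 + 4*u) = u*(u - 5)*(u + 1)*(u^2 + 5*u + 4) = u*(u - 5)*(u + 1)*(u + 4)*(u + 1)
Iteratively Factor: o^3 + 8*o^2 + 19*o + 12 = (o + 1)*(o^2 + 7*o + 12) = (o + 1)*(o + 3)*(o + 4)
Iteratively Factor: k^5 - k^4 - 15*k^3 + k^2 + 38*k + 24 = (k - 4)*(k^4 + 3*k^3 - 3*k^2 - 11*k - 6) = (k - 4)*(k + 1)*(k^3 + 2*k^2 - 5*k - 6) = (k - 4)*(k + 1)^2*(k^2 + k - 6) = (k - 4)*(k + 1)^2*(k + 3)*(k - 2)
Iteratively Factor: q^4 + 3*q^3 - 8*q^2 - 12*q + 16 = (q - 2)*(q^3 + 5*q^2 + 2*q - 8) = (q - 2)*(q - 1)*(q^2 + 6*q + 8) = (q - 2)*(q - 1)*(q + 2)*(q + 4)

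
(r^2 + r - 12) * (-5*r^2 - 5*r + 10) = -5*r^4 - 10*r^3 + 65*r^2 + 70*r - 120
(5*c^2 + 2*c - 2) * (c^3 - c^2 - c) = 5*c^5 - 3*c^4 - 9*c^3 + 2*c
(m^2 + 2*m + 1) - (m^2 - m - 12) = 3*m + 13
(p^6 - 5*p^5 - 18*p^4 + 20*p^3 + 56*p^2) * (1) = p^6 - 5*p^5 - 18*p^4 + 20*p^3 + 56*p^2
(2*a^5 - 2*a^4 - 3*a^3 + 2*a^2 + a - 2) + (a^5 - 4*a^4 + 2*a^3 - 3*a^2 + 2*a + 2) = 3*a^5 - 6*a^4 - a^3 - a^2 + 3*a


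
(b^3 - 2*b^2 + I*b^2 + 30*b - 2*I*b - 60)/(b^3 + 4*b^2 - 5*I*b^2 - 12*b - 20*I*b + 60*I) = (b + 6*I)/(b + 6)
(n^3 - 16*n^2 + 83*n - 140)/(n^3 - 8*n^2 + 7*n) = (n^2 - 9*n + 20)/(n*(n - 1))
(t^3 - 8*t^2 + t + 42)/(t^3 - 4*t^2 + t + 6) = (t^2 - 5*t - 14)/(t^2 - t - 2)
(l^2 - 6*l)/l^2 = (l - 6)/l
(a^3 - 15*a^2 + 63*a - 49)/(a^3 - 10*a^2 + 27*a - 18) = (a^2 - 14*a + 49)/(a^2 - 9*a + 18)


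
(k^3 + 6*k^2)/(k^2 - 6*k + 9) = k^2*(k + 6)/(k^2 - 6*k + 9)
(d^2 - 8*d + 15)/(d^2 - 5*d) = (d - 3)/d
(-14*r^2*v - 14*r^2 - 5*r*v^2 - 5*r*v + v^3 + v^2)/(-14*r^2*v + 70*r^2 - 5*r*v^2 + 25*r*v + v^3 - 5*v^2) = (v + 1)/(v - 5)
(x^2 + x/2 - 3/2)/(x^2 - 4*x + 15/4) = 2*(2*x^2 + x - 3)/(4*x^2 - 16*x + 15)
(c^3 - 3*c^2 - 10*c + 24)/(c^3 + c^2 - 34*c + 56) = (c + 3)/(c + 7)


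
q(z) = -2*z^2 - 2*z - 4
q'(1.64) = -8.56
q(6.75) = -108.62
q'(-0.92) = 1.68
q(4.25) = -48.62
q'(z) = -4*z - 2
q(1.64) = -12.66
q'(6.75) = -29.00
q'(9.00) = -38.00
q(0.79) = -6.83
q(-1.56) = -5.75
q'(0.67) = -4.68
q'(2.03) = -10.12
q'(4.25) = -19.00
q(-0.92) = -3.85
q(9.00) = -184.00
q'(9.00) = -38.00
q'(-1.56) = 4.24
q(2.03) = -16.30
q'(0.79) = -5.16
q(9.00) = -184.00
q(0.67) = -6.24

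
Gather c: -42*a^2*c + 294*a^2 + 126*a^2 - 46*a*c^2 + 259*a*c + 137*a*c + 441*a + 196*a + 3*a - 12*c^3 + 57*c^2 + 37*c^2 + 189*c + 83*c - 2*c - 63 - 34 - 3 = 420*a^2 + 640*a - 12*c^3 + c^2*(94 - 46*a) + c*(-42*a^2 + 396*a + 270) - 100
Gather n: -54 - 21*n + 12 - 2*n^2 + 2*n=-2*n^2 - 19*n - 42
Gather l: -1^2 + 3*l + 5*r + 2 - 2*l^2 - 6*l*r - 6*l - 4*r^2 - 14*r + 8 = -2*l^2 + l*(-6*r - 3) - 4*r^2 - 9*r + 9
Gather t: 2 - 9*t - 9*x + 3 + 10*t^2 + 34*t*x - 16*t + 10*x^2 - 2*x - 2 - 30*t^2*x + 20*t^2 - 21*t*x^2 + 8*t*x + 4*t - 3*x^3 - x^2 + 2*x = t^2*(30 - 30*x) + t*(-21*x^2 + 42*x - 21) - 3*x^3 + 9*x^2 - 9*x + 3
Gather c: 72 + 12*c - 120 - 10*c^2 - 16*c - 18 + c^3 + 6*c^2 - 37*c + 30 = c^3 - 4*c^2 - 41*c - 36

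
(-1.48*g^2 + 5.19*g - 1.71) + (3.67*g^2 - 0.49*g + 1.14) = 2.19*g^2 + 4.7*g - 0.57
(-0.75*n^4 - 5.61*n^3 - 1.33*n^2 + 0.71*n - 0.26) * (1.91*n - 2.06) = -1.4325*n^5 - 9.1701*n^4 + 9.0163*n^3 + 4.0959*n^2 - 1.9592*n + 0.5356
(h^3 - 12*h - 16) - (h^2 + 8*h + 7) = h^3 - h^2 - 20*h - 23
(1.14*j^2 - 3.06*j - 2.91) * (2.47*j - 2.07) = 2.8158*j^3 - 9.918*j^2 - 0.853500000000001*j + 6.0237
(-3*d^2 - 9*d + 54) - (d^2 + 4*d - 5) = -4*d^2 - 13*d + 59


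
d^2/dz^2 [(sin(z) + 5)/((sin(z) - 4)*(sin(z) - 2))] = (-sin(z)^5 - 26*sin(z)^4 + 140*sin(z)^3 - 38*sin(z)^2 - 532*sin(z) + 376)/((sin(z) - 4)^3*(sin(z) - 2)^3)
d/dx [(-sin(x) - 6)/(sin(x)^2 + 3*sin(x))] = (cos(x) + 12/tan(x) + 18*cos(x)/sin(x)^2)/(sin(x) + 3)^2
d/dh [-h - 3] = -1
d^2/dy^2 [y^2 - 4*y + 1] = 2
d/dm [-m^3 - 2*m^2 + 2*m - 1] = -3*m^2 - 4*m + 2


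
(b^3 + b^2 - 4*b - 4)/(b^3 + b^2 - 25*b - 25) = (b^2 - 4)/(b^2 - 25)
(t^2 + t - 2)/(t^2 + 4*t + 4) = (t - 1)/(t + 2)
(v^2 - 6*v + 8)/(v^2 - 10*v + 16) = (v - 4)/(v - 8)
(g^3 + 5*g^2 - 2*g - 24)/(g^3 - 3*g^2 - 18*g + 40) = (g + 3)/(g - 5)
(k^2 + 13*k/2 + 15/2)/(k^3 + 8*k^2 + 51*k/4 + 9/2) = 2*(k + 5)/(2*k^2 + 13*k + 6)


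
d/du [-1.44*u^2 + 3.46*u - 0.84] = 3.46 - 2.88*u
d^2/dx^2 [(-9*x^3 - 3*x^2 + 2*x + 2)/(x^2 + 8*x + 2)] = 8*(-133*x^3 - 102*x^2 - 18*x + 20)/(x^6 + 24*x^5 + 198*x^4 + 608*x^3 + 396*x^2 + 96*x + 8)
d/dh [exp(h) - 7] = exp(h)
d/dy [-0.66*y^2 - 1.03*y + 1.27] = -1.32*y - 1.03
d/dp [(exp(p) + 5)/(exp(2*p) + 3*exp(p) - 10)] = -exp(p)/(exp(2*p) - 4*exp(p) + 4)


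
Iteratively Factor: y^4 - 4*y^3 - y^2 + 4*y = (y)*(y^3 - 4*y^2 - y + 4) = y*(y - 1)*(y^2 - 3*y - 4) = y*(y - 1)*(y + 1)*(y - 4)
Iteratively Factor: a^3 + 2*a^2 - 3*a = (a + 3)*(a^2 - a) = (a - 1)*(a + 3)*(a)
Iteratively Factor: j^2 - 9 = (j + 3)*(j - 3)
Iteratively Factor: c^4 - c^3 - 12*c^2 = (c)*(c^3 - c^2 - 12*c) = c*(c + 3)*(c^2 - 4*c) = c^2*(c + 3)*(c - 4)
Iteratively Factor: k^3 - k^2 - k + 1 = (k - 1)*(k^2 - 1) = (k - 1)^2*(k + 1)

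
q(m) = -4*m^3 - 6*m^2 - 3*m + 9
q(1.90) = -45.80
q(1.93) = -47.90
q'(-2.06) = -29.20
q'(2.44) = -103.72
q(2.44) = -92.15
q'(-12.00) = -1587.00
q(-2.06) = 24.69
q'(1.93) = -70.86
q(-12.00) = 6093.00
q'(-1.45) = -10.83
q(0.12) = 8.55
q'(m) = -12*m^2 - 12*m - 3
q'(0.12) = -4.61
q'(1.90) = -69.12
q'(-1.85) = -21.87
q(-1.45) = 12.93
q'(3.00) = -147.00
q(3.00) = -162.00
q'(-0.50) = 0.00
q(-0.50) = 9.50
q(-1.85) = 19.34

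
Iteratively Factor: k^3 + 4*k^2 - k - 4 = (k - 1)*(k^2 + 5*k + 4) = (k - 1)*(k + 4)*(k + 1)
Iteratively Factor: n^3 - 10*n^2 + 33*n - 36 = (n - 4)*(n^2 - 6*n + 9) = (n - 4)*(n - 3)*(n - 3)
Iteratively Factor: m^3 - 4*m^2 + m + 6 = (m + 1)*(m^2 - 5*m + 6) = (m - 2)*(m + 1)*(m - 3)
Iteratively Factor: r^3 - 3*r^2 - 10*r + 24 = (r + 3)*(r^2 - 6*r + 8) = (r - 4)*(r + 3)*(r - 2)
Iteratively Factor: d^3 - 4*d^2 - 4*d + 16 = (d - 4)*(d^2 - 4) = (d - 4)*(d + 2)*(d - 2)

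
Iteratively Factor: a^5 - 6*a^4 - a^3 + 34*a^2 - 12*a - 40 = (a + 1)*(a^4 - 7*a^3 + 6*a^2 + 28*a - 40) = (a - 5)*(a + 1)*(a^3 - 2*a^2 - 4*a + 8) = (a - 5)*(a - 2)*(a + 1)*(a^2 - 4) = (a - 5)*(a - 2)*(a + 1)*(a + 2)*(a - 2)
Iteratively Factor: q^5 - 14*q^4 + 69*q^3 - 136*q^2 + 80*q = (q - 5)*(q^4 - 9*q^3 + 24*q^2 - 16*q) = (q - 5)*(q - 4)*(q^3 - 5*q^2 + 4*q) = (q - 5)*(q - 4)^2*(q^2 - q) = q*(q - 5)*(q - 4)^2*(q - 1)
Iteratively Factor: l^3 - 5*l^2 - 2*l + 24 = (l - 4)*(l^2 - l - 6) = (l - 4)*(l + 2)*(l - 3)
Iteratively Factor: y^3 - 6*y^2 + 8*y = (y)*(y^2 - 6*y + 8) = y*(y - 2)*(y - 4)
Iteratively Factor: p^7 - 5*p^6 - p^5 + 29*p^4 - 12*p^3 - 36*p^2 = (p)*(p^6 - 5*p^5 - p^4 + 29*p^3 - 12*p^2 - 36*p) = p*(p - 3)*(p^5 - 2*p^4 - 7*p^3 + 8*p^2 + 12*p) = p*(p - 3)*(p + 2)*(p^4 - 4*p^3 + p^2 + 6*p) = p*(p - 3)^2*(p + 2)*(p^3 - p^2 - 2*p) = p*(p - 3)^2*(p + 1)*(p + 2)*(p^2 - 2*p) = p^2*(p - 3)^2*(p + 1)*(p + 2)*(p - 2)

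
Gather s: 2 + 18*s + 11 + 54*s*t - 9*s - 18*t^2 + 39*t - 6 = s*(54*t + 9) - 18*t^2 + 39*t + 7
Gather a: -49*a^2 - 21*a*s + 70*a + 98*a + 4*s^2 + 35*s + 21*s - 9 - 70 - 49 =-49*a^2 + a*(168 - 21*s) + 4*s^2 + 56*s - 128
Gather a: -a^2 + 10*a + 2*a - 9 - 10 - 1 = -a^2 + 12*a - 20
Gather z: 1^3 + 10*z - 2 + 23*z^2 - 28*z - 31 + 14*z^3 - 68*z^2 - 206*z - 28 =14*z^3 - 45*z^2 - 224*z - 60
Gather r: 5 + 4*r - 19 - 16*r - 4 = -12*r - 18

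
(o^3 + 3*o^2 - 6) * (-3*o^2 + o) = -3*o^5 - 8*o^4 + 3*o^3 + 18*o^2 - 6*o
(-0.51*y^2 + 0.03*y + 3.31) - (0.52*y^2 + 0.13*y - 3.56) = -1.03*y^2 - 0.1*y + 6.87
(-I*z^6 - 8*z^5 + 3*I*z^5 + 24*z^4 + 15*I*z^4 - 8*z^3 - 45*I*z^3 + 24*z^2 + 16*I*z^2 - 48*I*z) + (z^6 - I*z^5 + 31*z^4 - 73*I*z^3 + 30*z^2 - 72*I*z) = z^6 - I*z^6 - 8*z^5 + 2*I*z^5 + 55*z^4 + 15*I*z^4 - 8*z^3 - 118*I*z^3 + 54*z^2 + 16*I*z^2 - 120*I*z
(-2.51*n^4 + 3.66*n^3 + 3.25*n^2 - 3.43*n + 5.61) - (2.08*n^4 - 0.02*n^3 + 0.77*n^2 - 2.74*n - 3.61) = -4.59*n^4 + 3.68*n^3 + 2.48*n^2 - 0.69*n + 9.22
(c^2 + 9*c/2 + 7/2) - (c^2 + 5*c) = 7/2 - c/2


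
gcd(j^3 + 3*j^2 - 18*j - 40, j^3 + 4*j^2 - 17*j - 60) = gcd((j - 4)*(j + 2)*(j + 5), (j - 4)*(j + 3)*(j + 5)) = j^2 + j - 20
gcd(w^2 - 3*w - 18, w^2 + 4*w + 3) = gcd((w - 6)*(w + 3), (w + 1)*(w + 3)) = w + 3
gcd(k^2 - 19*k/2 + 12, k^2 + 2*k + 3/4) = 1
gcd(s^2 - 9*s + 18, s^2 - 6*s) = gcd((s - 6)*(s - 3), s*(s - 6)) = s - 6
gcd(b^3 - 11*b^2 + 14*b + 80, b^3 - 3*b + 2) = b + 2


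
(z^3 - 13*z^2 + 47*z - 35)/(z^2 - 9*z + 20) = (z^2 - 8*z + 7)/(z - 4)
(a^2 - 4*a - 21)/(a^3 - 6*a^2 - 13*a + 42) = 1/(a - 2)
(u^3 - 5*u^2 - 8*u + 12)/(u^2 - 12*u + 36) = (u^2 + u - 2)/(u - 6)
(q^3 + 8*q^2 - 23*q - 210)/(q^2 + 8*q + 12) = (q^2 + 2*q - 35)/(q + 2)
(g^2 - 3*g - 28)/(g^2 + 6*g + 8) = (g - 7)/(g + 2)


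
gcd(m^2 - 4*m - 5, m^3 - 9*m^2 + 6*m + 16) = m + 1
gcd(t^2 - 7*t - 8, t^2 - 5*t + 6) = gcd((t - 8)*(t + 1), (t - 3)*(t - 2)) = 1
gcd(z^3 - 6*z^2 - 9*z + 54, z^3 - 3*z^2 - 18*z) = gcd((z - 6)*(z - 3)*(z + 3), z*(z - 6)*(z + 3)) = z^2 - 3*z - 18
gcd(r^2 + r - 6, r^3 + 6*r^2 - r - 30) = r^2 + r - 6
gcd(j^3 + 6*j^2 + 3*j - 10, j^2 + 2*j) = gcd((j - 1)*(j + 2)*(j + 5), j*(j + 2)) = j + 2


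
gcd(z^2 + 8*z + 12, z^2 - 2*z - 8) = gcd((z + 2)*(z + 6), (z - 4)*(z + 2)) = z + 2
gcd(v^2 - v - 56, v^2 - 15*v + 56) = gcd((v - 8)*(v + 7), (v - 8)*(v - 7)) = v - 8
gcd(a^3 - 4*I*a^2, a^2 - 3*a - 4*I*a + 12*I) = a - 4*I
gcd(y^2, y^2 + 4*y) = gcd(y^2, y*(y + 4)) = y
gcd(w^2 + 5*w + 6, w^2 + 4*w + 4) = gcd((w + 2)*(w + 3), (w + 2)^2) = w + 2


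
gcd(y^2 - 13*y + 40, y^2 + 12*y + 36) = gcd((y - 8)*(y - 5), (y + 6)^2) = 1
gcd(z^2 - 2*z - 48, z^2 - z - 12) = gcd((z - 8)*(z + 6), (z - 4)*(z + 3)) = 1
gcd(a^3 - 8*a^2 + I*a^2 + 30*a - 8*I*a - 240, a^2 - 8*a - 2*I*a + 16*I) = a - 8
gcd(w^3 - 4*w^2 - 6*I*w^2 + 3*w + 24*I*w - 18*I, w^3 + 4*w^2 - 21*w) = w - 3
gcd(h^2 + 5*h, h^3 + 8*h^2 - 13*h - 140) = h + 5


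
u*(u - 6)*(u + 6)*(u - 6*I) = u^4 - 6*I*u^3 - 36*u^2 + 216*I*u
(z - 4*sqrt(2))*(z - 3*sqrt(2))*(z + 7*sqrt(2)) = z^3 - 74*z + 168*sqrt(2)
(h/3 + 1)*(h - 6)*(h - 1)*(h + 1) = h^4/3 - h^3 - 19*h^2/3 + h + 6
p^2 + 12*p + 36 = (p + 6)^2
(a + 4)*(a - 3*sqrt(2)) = a^2 - 3*sqrt(2)*a + 4*a - 12*sqrt(2)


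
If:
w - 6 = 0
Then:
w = 6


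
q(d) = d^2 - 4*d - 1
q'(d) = 2*d - 4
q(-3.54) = 25.69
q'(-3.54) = -11.08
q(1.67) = -4.89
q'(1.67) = -0.66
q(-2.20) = 12.64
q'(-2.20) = -8.40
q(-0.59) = 1.71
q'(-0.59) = -5.18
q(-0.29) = 0.24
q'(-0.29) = -4.58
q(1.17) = -4.31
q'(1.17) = -1.66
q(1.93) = -5.00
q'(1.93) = -0.14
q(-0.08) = -0.67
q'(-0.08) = -4.16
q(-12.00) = 191.00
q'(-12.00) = -28.00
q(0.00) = -1.00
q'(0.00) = -4.00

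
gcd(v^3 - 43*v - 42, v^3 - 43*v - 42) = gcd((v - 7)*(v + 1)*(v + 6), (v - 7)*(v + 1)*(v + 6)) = v^3 - 43*v - 42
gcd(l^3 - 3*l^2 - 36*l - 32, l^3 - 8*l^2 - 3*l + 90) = 1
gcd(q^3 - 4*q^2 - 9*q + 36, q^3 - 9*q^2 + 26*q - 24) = q^2 - 7*q + 12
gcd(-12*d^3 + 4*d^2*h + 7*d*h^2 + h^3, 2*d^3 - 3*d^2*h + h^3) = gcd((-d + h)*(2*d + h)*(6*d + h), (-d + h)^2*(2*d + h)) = 2*d^2 - d*h - h^2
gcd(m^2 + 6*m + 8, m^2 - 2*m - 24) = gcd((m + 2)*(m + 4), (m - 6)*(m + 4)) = m + 4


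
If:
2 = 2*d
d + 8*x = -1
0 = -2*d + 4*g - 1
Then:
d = 1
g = 3/4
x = -1/4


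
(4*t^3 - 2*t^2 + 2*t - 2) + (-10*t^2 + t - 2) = 4*t^3 - 12*t^2 + 3*t - 4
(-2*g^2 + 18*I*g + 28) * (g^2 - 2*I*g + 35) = -2*g^4 + 22*I*g^3 - 6*g^2 + 574*I*g + 980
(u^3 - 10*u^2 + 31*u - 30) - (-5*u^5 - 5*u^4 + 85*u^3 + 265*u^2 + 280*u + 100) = 5*u^5 + 5*u^4 - 84*u^3 - 275*u^2 - 249*u - 130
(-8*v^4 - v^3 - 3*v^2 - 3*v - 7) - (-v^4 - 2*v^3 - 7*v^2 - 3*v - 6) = -7*v^4 + v^3 + 4*v^2 - 1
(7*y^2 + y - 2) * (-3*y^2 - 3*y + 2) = -21*y^4 - 24*y^3 + 17*y^2 + 8*y - 4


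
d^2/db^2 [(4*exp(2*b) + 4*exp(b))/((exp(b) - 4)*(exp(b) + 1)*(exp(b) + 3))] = 4*(exp(4*b) + exp(3*b) + 72*exp(2*b) - 12*exp(b) + 144)*exp(b)/(exp(6*b) - 3*exp(5*b) - 33*exp(4*b) + 71*exp(3*b) + 396*exp(2*b) - 432*exp(b) - 1728)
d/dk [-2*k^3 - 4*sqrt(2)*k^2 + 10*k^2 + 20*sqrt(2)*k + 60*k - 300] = -6*k^2 - 8*sqrt(2)*k + 20*k + 20*sqrt(2) + 60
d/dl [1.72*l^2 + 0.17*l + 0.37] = 3.44*l + 0.17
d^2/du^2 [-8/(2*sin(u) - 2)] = 4*(sin(u) + 2)/(sin(u) - 1)^2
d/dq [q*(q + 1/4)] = 2*q + 1/4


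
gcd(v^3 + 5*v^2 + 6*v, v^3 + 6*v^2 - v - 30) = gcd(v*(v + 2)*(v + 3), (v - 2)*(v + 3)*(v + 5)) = v + 3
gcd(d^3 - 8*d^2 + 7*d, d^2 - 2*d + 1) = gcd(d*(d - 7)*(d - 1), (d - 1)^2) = d - 1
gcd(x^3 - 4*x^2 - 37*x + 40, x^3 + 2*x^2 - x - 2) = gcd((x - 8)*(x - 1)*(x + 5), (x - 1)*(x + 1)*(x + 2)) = x - 1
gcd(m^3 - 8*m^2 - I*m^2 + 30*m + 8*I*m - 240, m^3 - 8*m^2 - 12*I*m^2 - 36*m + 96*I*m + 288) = m^2 + m*(-8 - 6*I) + 48*I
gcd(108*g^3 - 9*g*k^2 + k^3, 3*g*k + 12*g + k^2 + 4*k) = 3*g + k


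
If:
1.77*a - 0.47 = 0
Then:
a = 0.27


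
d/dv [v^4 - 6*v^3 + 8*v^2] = 2*v*(2*v^2 - 9*v + 8)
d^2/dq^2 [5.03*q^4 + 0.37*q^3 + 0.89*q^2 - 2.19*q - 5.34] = 60.36*q^2 + 2.22*q + 1.78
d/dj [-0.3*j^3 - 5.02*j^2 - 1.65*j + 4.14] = -0.9*j^2 - 10.04*j - 1.65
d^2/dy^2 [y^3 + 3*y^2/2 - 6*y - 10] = 6*y + 3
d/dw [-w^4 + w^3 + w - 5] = -4*w^3 + 3*w^2 + 1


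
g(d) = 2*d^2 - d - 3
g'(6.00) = 23.00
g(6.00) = 63.00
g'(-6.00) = -25.00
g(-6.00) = 75.00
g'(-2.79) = -12.16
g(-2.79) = 15.36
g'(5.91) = 22.64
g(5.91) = 60.95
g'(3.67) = 13.68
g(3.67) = 20.27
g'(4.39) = 16.56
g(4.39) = 31.15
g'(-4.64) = -19.56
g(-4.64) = 44.70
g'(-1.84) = -8.36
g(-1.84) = 5.61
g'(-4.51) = -19.04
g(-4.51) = 42.19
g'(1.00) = 3.00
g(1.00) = -2.00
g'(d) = 4*d - 1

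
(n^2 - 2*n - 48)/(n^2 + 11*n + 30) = (n - 8)/(n + 5)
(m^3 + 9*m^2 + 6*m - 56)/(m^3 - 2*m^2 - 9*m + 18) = (m^2 + 11*m + 28)/(m^2 - 9)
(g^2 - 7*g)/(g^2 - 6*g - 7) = g/(g + 1)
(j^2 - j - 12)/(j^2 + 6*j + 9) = (j - 4)/(j + 3)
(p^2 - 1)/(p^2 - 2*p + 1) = (p + 1)/(p - 1)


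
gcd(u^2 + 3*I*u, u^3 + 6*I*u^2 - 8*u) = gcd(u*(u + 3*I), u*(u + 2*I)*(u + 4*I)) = u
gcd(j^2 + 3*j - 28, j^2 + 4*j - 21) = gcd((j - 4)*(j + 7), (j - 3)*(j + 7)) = j + 7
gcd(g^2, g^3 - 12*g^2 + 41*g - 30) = 1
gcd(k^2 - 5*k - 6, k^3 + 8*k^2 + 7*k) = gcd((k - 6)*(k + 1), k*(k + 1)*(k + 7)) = k + 1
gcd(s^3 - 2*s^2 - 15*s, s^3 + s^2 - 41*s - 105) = s + 3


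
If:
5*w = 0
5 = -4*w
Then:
No Solution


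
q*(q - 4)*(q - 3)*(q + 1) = q^4 - 6*q^3 + 5*q^2 + 12*q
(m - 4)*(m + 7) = m^2 + 3*m - 28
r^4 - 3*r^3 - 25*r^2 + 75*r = r*(r - 5)*(r - 3)*(r + 5)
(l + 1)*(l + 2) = l^2 + 3*l + 2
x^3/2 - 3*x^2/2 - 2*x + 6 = (x/2 + 1)*(x - 3)*(x - 2)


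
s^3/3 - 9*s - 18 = (s/3 + 1)*(s - 6)*(s + 3)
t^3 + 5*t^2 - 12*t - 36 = (t - 3)*(t + 2)*(t + 6)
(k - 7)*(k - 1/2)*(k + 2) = k^3 - 11*k^2/2 - 23*k/2 + 7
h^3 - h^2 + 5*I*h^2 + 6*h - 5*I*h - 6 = (h - 1)*(h - I)*(h + 6*I)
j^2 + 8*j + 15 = (j + 3)*(j + 5)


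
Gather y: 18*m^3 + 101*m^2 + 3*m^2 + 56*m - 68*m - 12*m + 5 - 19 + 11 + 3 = 18*m^3 + 104*m^2 - 24*m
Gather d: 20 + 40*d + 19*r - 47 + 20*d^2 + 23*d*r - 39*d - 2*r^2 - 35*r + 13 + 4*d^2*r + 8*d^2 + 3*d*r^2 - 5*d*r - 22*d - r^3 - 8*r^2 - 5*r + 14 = d^2*(4*r + 28) + d*(3*r^2 + 18*r - 21) - r^3 - 10*r^2 - 21*r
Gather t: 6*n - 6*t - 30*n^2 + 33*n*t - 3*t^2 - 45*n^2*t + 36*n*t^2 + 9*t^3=-30*n^2 + 6*n + 9*t^3 + t^2*(36*n - 3) + t*(-45*n^2 + 33*n - 6)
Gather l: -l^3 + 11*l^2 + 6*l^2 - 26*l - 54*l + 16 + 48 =-l^3 + 17*l^2 - 80*l + 64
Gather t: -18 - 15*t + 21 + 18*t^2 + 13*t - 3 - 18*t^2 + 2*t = 0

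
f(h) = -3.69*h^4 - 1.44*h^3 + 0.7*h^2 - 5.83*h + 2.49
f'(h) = -14.76*h^3 - 4.32*h^2 + 1.4*h - 5.83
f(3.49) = -617.97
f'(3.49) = -680.99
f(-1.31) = 3.70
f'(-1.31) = 18.10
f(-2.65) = -132.32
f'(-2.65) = 234.80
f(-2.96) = -220.04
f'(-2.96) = 334.97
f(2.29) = -125.96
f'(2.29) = -202.53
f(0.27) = 0.92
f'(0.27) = -6.06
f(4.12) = -1173.55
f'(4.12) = -1105.63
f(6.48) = -6903.90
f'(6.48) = -4194.32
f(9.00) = -25253.13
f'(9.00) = -11103.19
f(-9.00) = -23048.67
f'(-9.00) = 10391.69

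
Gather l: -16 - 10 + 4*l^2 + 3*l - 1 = 4*l^2 + 3*l - 27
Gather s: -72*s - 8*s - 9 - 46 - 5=-80*s - 60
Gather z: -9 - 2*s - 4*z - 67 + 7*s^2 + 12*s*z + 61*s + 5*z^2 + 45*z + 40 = 7*s^2 + 59*s + 5*z^2 + z*(12*s + 41) - 36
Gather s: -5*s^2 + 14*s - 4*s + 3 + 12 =-5*s^2 + 10*s + 15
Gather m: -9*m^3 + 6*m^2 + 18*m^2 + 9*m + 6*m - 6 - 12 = -9*m^3 + 24*m^2 + 15*m - 18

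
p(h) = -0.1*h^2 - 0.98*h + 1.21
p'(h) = -0.2*h - 0.98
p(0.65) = 0.53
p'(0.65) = -1.11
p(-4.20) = 3.56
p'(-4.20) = -0.14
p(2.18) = -1.40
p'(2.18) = -1.42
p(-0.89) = 2.00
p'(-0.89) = -0.80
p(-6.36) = 3.40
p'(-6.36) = 0.29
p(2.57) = -1.97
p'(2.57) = -1.49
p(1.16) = -0.06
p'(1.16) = -1.21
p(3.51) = -3.46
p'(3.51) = -1.68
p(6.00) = -8.27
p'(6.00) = -2.18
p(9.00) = -15.71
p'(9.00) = -2.78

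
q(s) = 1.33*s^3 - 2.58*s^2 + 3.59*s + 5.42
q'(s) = 3.99*s^2 - 5.16*s + 3.59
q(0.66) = 7.05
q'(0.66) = 1.92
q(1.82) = 11.43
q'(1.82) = 7.42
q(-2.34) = -34.15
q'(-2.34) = 37.51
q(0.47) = 6.68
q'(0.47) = 2.05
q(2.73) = 23.05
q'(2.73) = 19.24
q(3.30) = 36.97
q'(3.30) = 30.01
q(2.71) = 22.67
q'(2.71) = 18.91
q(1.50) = 9.49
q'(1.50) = 4.83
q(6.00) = 221.36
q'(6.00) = 116.27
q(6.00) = 221.36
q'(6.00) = 116.27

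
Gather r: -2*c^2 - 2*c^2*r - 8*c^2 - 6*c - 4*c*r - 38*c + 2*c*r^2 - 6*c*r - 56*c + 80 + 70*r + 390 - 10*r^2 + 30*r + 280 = -10*c^2 - 100*c + r^2*(2*c - 10) + r*(-2*c^2 - 10*c + 100) + 750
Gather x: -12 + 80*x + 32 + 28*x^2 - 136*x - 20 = 28*x^2 - 56*x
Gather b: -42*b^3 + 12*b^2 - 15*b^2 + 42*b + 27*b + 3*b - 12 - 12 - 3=-42*b^3 - 3*b^2 + 72*b - 27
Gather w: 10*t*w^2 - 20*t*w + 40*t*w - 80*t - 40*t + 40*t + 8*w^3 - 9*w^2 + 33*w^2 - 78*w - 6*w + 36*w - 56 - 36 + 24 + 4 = -80*t + 8*w^3 + w^2*(10*t + 24) + w*(20*t - 48) - 64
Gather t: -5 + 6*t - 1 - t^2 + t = -t^2 + 7*t - 6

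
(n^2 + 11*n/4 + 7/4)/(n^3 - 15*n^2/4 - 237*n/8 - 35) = 2*(n + 1)/(2*n^2 - 11*n - 40)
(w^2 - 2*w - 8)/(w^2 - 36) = (w^2 - 2*w - 8)/(w^2 - 36)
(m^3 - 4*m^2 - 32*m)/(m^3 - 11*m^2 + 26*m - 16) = m*(m + 4)/(m^2 - 3*m + 2)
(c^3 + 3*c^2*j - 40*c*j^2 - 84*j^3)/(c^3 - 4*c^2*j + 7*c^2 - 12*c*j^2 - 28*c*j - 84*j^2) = (c + 7*j)/(c + 7)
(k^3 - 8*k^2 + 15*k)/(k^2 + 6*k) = (k^2 - 8*k + 15)/(k + 6)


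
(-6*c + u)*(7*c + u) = -42*c^2 + c*u + u^2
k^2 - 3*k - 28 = (k - 7)*(k + 4)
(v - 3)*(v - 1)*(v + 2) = v^3 - 2*v^2 - 5*v + 6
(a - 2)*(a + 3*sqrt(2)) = a^2 - 2*a + 3*sqrt(2)*a - 6*sqrt(2)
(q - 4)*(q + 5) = q^2 + q - 20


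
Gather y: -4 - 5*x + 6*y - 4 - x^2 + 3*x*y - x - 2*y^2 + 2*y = -x^2 - 6*x - 2*y^2 + y*(3*x + 8) - 8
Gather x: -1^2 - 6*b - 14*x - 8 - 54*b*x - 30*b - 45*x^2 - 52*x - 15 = -36*b - 45*x^2 + x*(-54*b - 66) - 24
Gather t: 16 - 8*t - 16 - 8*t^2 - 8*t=-8*t^2 - 16*t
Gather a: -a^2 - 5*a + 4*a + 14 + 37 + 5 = -a^2 - a + 56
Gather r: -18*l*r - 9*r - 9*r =r*(-18*l - 18)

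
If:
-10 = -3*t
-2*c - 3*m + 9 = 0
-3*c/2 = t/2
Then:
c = -10/9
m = 101/27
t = 10/3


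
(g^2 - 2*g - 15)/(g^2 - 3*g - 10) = (g + 3)/(g + 2)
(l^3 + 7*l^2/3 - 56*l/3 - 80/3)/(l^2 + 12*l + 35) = (3*l^2 - 8*l - 16)/(3*(l + 7))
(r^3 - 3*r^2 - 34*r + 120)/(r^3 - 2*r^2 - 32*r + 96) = (r - 5)/(r - 4)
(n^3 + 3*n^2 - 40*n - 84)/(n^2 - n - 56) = (n^2 - 4*n - 12)/(n - 8)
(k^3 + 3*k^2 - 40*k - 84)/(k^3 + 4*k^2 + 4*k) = (k^2 + k - 42)/(k*(k + 2))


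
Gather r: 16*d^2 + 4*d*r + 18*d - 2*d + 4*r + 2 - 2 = 16*d^2 + 16*d + r*(4*d + 4)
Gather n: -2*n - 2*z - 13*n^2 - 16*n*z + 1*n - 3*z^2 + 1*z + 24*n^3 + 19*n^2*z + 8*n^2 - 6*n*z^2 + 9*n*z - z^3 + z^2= 24*n^3 + n^2*(19*z - 5) + n*(-6*z^2 - 7*z - 1) - z^3 - 2*z^2 - z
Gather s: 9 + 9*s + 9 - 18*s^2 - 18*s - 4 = -18*s^2 - 9*s + 14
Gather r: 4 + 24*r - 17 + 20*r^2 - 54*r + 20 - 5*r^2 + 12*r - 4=15*r^2 - 18*r + 3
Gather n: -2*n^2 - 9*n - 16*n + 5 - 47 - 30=-2*n^2 - 25*n - 72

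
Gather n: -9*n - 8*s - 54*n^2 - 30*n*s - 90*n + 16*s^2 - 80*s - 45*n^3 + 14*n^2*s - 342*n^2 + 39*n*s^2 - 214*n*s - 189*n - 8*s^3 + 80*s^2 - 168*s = -45*n^3 + n^2*(14*s - 396) + n*(39*s^2 - 244*s - 288) - 8*s^3 + 96*s^2 - 256*s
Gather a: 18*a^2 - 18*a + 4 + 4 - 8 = 18*a^2 - 18*a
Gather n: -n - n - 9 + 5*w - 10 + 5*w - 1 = -2*n + 10*w - 20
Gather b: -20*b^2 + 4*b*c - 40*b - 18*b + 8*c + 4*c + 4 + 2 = -20*b^2 + b*(4*c - 58) + 12*c + 6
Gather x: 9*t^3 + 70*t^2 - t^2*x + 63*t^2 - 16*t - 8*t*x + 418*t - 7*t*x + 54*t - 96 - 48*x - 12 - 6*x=9*t^3 + 133*t^2 + 456*t + x*(-t^2 - 15*t - 54) - 108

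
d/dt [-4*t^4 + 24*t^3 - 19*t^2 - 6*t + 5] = -16*t^3 + 72*t^2 - 38*t - 6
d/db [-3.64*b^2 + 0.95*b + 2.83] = 0.95 - 7.28*b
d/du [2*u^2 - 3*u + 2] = 4*u - 3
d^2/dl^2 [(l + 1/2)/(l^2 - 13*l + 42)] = ((25 - 6*l)*(l^2 - 13*l + 42) + (2*l - 13)^2*(2*l + 1))/(l^2 - 13*l + 42)^3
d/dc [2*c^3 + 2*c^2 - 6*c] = 6*c^2 + 4*c - 6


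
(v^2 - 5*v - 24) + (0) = v^2 - 5*v - 24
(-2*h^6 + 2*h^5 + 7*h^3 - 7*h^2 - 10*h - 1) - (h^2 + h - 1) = -2*h^6 + 2*h^5 + 7*h^3 - 8*h^2 - 11*h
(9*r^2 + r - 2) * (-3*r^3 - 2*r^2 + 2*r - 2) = -27*r^5 - 21*r^4 + 22*r^3 - 12*r^2 - 6*r + 4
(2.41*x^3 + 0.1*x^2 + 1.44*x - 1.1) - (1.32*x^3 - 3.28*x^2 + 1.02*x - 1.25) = 1.09*x^3 + 3.38*x^2 + 0.42*x + 0.15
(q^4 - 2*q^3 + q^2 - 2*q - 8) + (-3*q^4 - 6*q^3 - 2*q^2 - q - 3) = -2*q^4 - 8*q^3 - q^2 - 3*q - 11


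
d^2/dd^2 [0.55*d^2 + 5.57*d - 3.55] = 1.10000000000000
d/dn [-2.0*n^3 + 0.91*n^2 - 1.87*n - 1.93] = -6.0*n^2 + 1.82*n - 1.87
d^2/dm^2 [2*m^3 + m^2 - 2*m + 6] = 12*m + 2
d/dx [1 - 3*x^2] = -6*x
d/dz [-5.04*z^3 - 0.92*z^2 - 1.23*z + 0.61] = -15.12*z^2 - 1.84*z - 1.23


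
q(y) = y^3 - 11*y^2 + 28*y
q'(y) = 3*y^2 - 22*y + 28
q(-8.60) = -1690.42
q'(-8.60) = 439.08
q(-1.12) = -46.56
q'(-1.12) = 56.40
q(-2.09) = -115.70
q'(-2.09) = 87.08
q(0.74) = 15.10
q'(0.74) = 13.36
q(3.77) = 2.80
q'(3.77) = -12.30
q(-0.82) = -30.91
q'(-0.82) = 48.06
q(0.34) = 8.29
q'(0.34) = 20.87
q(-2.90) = -198.10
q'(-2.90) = 117.03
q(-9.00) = -1872.00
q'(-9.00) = 469.00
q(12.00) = 480.00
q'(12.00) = 196.00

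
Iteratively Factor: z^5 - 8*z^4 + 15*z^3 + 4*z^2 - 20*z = (z + 1)*(z^4 - 9*z^3 + 24*z^2 - 20*z) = (z - 2)*(z + 1)*(z^3 - 7*z^2 + 10*z) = z*(z - 2)*(z + 1)*(z^2 - 7*z + 10) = z*(z - 5)*(z - 2)*(z + 1)*(z - 2)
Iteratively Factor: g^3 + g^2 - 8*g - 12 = (g + 2)*(g^2 - g - 6) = (g + 2)^2*(g - 3)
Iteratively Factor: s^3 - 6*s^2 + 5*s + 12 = (s + 1)*(s^2 - 7*s + 12) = (s - 4)*(s + 1)*(s - 3)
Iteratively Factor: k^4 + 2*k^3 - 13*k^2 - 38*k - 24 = (k + 1)*(k^3 + k^2 - 14*k - 24) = (k + 1)*(k + 3)*(k^2 - 2*k - 8) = (k + 1)*(k + 2)*(k + 3)*(k - 4)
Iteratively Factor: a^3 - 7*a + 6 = (a - 1)*(a^2 + a - 6) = (a - 2)*(a - 1)*(a + 3)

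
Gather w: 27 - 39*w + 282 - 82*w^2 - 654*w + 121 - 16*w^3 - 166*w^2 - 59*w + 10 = -16*w^3 - 248*w^2 - 752*w + 440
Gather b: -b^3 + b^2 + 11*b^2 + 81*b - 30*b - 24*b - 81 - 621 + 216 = -b^3 + 12*b^2 + 27*b - 486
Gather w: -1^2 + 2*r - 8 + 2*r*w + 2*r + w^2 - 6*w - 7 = 4*r + w^2 + w*(2*r - 6) - 16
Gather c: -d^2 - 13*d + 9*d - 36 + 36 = -d^2 - 4*d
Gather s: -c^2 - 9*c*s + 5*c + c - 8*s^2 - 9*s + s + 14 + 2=-c^2 + 6*c - 8*s^2 + s*(-9*c - 8) + 16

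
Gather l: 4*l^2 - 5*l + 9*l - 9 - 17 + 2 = 4*l^2 + 4*l - 24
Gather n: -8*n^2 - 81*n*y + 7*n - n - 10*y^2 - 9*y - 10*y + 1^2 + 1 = -8*n^2 + n*(6 - 81*y) - 10*y^2 - 19*y + 2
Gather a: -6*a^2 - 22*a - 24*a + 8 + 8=-6*a^2 - 46*a + 16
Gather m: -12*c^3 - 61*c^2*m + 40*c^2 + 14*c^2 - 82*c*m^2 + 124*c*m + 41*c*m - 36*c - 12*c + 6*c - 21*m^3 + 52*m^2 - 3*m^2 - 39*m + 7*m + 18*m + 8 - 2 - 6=-12*c^3 + 54*c^2 - 42*c - 21*m^3 + m^2*(49 - 82*c) + m*(-61*c^2 + 165*c - 14)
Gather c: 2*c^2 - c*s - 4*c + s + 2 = 2*c^2 + c*(-s - 4) + s + 2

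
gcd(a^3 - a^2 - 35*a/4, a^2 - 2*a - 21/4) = a - 7/2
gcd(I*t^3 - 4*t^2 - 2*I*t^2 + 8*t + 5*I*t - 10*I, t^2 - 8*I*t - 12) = 1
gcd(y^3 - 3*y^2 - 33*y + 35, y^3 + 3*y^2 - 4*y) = y - 1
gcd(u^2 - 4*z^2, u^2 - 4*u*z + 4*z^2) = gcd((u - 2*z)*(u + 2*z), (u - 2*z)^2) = -u + 2*z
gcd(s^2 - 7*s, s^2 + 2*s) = s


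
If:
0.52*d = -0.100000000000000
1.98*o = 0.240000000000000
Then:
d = -0.19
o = 0.12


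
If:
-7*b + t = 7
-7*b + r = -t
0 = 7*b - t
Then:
No Solution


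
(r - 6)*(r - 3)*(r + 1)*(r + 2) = r^4 - 6*r^3 - 7*r^2 + 36*r + 36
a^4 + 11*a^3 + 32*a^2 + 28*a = a*(a + 2)^2*(a + 7)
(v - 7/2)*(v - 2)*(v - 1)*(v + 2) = v^4 - 9*v^3/2 - v^2/2 + 18*v - 14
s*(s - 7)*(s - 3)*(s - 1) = s^4 - 11*s^3 + 31*s^2 - 21*s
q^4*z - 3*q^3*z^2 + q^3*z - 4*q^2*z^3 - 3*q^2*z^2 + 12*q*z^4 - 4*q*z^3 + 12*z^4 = (q - 3*z)*(q - 2*z)*(q + 2*z)*(q*z + z)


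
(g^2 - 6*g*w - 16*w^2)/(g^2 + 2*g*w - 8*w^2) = (g^2 - 6*g*w - 16*w^2)/(g^2 + 2*g*w - 8*w^2)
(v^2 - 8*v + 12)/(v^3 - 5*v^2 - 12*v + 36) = 1/(v + 3)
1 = 1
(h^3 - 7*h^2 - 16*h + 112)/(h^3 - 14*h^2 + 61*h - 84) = (h + 4)/(h - 3)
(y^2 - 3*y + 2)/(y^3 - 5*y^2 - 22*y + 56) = (y - 1)/(y^2 - 3*y - 28)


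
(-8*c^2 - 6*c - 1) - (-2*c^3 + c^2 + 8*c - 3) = 2*c^3 - 9*c^2 - 14*c + 2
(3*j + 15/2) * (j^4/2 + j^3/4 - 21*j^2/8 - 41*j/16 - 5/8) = 3*j^5/2 + 9*j^4/2 - 6*j^3 - 219*j^2/8 - 675*j/32 - 75/16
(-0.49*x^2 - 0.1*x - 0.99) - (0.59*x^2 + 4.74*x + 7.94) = -1.08*x^2 - 4.84*x - 8.93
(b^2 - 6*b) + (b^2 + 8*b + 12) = 2*b^2 + 2*b + 12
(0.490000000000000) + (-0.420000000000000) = 0.0700000000000000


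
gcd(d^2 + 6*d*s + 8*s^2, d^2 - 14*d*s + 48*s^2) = 1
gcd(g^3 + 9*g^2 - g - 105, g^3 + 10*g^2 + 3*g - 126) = g^2 + 4*g - 21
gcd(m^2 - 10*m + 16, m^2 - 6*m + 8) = m - 2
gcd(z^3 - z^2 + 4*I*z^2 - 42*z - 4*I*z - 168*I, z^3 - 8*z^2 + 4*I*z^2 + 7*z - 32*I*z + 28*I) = z^2 + z*(-7 + 4*I) - 28*I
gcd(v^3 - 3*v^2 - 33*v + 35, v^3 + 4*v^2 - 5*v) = v^2 + 4*v - 5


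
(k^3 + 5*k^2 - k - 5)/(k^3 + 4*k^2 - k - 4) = (k + 5)/(k + 4)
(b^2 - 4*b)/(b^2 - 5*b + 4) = b/(b - 1)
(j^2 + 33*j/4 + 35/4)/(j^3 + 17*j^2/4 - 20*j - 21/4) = (4*j + 5)/(4*j^2 - 11*j - 3)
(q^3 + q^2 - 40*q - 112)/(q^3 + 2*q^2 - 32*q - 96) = (q - 7)/(q - 6)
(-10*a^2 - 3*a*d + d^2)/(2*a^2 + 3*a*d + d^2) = (-5*a + d)/(a + d)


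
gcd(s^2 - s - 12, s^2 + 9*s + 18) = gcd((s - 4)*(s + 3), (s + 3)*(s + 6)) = s + 3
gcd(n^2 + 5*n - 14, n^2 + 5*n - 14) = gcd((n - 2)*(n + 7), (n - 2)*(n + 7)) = n^2 + 5*n - 14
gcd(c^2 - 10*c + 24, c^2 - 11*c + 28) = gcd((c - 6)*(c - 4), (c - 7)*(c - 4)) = c - 4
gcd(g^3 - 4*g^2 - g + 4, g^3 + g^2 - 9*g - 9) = g + 1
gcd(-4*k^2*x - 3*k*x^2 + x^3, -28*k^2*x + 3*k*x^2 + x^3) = -4*k*x + x^2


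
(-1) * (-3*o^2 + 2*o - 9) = 3*o^2 - 2*o + 9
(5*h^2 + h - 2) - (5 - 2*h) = 5*h^2 + 3*h - 7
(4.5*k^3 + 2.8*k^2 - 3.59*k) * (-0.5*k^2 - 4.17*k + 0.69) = -2.25*k^5 - 20.165*k^4 - 6.776*k^3 + 16.9023*k^2 - 2.4771*k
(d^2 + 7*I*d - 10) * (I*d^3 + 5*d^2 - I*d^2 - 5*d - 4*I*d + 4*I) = I*d^5 - 2*d^4 - I*d^4 + 2*d^3 + 21*I*d^3 - 22*d^2 - 21*I*d^2 + 22*d + 40*I*d - 40*I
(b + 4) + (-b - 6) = -2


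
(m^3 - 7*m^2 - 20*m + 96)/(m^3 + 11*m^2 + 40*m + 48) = (m^2 - 11*m + 24)/(m^2 + 7*m + 12)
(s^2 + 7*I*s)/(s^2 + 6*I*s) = (s + 7*I)/(s + 6*I)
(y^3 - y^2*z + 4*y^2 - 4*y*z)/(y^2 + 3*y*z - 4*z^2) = y*(y + 4)/(y + 4*z)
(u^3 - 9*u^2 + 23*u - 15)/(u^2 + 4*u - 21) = (u^2 - 6*u + 5)/(u + 7)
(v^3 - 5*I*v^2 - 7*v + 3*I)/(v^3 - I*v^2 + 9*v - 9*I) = (v - I)/(v + 3*I)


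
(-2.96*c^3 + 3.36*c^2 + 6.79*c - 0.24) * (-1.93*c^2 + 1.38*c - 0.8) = 5.7128*c^5 - 10.5696*c^4 - 6.0999*c^3 + 7.1454*c^2 - 5.7632*c + 0.192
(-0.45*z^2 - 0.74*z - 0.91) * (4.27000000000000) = -1.9215*z^2 - 3.1598*z - 3.8857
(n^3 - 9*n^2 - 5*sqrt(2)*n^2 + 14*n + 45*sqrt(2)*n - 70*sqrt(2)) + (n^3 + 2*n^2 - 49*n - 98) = 2*n^3 - 5*sqrt(2)*n^2 - 7*n^2 - 35*n + 45*sqrt(2)*n - 70*sqrt(2) - 98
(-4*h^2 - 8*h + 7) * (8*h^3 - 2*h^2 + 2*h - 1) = -32*h^5 - 56*h^4 + 64*h^3 - 26*h^2 + 22*h - 7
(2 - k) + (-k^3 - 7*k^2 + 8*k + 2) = -k^3 - 7*k^2 + 7*k + 4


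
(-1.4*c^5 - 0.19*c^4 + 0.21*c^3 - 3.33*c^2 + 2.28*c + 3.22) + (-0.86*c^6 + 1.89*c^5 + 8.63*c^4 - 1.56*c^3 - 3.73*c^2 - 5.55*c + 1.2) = -0.86*c^6 + 0.49*c^5 + 8.44*c^4 - 1.35*c^3 - 7.06*c^2 - 3.27*c + 4.42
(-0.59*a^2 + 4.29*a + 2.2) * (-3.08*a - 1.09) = 1.8172*a^3 - 12.5701*a^2 - 11.4521*a - 2.398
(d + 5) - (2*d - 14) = 19 - d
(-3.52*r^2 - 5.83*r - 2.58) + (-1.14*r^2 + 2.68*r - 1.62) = -4.66*r^2 - 3.15*r - 4.2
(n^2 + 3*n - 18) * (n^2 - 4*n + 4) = n^4 - n^3 - 26*n^2 + 84*n - 72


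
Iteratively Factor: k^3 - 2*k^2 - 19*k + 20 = (k - 1)*(k^2 - k - 20) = (k - 5)*(k - 1)*(k + 4)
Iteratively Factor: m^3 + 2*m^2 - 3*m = (m)*(m^2 + 2*m - 3) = m*(m + 3)*(m - 1)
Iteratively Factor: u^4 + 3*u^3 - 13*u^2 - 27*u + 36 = (u - 1)*(u^3 + 4*u^2 - 9*u - 36) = (u - 1)*(u + 4)*(u^2 - 9) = (u - 1)*(u + 3)*(u + 4)*(u - 3)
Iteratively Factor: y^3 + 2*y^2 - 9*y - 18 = (y + 3)*(y^2 - y - 6) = (y + 2)*(y + 3)*(y - 3)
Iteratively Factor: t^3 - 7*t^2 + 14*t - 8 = (t - 4)*(t^2 - 3*t + 2) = (t - 4)*(t - 1)*(t - 2)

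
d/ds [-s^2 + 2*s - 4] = 2 - 2*s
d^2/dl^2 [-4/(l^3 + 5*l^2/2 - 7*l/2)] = 16*(l*(6*l + 5)*(2*l^2 + 5*l - 7) - (6*l^2 + 10*l - 7)^2)/(l^3*(2*l^2 + 5*l - 7)^3)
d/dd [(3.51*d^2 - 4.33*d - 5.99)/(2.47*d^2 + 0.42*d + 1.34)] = (12.1693*d^2 + 38.9974*d - 3.2864)/(6.1009*d^4 + 2.0748*d^3 + 6.796*d^2 + 1.1256*d + 1.7956)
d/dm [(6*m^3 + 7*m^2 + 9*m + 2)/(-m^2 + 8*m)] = (-6*m^4 + 96*m^3 + 65*m^2 + 4*m - 16)/(m^2*(m^2 - 16*m + 64))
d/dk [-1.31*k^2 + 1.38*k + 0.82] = 1.38 - 2.62*k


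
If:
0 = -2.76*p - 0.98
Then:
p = -0.36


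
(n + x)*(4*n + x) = 4*n^2 + 5*n*x + x^2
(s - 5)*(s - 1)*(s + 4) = s^3 - 2*s^2 - 19*s + 20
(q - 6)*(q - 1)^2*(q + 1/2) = q^4 - 15*q^3/2 + 9*q^2 + q/2 - 3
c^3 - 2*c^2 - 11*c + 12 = (c - 4)*(c - 1)*(c + 3)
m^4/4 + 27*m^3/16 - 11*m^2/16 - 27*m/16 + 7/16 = (m/4 + 1/4)*(m - 1)*(m - 1/4)*(m + 7)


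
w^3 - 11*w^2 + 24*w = w*(w - 8)*(w - 3)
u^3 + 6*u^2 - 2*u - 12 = (u + 6)*(u - sqrt(2))*(u + sqrt(2))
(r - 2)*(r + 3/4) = r^2 - 5*r/4 - 3/2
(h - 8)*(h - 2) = h^2 - 10*h + 16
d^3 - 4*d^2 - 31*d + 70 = (d - 7)*(d - 2)*(d + 5)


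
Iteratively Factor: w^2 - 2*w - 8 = (w + 2)*(w - 4)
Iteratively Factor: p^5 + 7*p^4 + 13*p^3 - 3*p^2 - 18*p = (p + 3)*(p^4 + 4*p^3 + p^2 - 6*p) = p*(p + 3)*(p^3 + 4*p^2 + p - 6) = p*(p - 1)*(p + 3)*(p^2 + 5*p + 6) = p*(p - 1)*(p + 2)*(p + 3)*(p + 3)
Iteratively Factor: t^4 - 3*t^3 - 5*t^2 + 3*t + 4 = (t + 1)*(t^3 - 4*t^2 - t + 4) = (t - 4)*(t + 1)*(t^2 - 1) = (t - 4)*(t - 1)*(t + 1)*(t + 1)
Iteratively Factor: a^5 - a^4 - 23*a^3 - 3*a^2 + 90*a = (a + 3)*(a^4 - 4*a^3 - 11*a^2 + 30*a) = (a + 3)^2*(a^3 - 7*a^2 + 10*a) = (a - 5)*(a + 3)^2*(a^2 - 2*a) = (a - 5)*(a - 2)*(a + 3)^2*(a)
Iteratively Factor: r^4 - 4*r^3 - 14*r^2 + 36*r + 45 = (r + 1)*(r^3 - 5*r^2 - 9*r + 45) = (r - 3)*(r + 1)*(r^2 - 2*r - 15) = (r - 3)*(r + 1)*(r + 3)*(r - 5)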